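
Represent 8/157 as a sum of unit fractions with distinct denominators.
1/20 + 1/1047 + 1/3287580

Greedy algorithm:
8/157: ceiling(157/8) = 20, use 1/20
3/3140: ceiling(3140/3) = 1047, use 1/1047
1/3287580: ceiling(3287580/1) = 3287580, use 1/3287580
Result: 8/157 = 1/20 + 1/1047 + 1/3287580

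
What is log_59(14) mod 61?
50

Baby-step giant-step with step n = ⌈√61⌉ = 8.
Baby steps 59^j mod 61 (j:value) for j=0..7: 0:1, 1:59, 2:4, 3:53, 4:16, 5:29, 6:3, 7:55.
Giant-step multiplier: 59^(-8) ≡ 59^(60-8) = 59^52 ≡ 56 (mod 61).
Giant steps γ_i = 14·56^i mod 61: γ_0=14, γ_1=52, γ_2=45, γ_3=19, γ_4=27, γ_5=48, γ_6=4 (in table at j=2).
x = i·n + j = 6·8 + 2 = 50.
Check: 59^50 ≡ 14 (mod 61).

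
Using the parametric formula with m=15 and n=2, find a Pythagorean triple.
(221, 60, 229)

Euclid's formula: a = m² - n², b = 2mn, c = m² + n²
m = 15, n = 2
a = 15² - 2² = 225 - 4 = 221
b = 2 × 15 × 2 = 60
c = 15² + 2² = 225 + 4 = 229
Verification: 221² + 60² = 48841 + 3600 = 52441 = 229² ✓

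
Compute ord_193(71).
64

193 is prime, so ord(71) divides φ(193) = 192.
Divisors of 192: 1, 2, 3, 4, 6, 8, 12, 16, 24, 32, 48, 64, 96, 192.
Repeated squaring: 71^1 ≡ 71, 71^2 ≡ 23, 71^4 ≡ 143, 71^8 ≡ 184, 71^16 ≡ 81, 71^32 ≡ 192, 71^64 ≡ 1, 71^128 ≡ 1 (mod 193).
Test 71^d mod 193 for each divisor d in increasing order:
71^1 ≡ 71
71^2 ≡ 23
71^3 = 71^2·71^1 ≡ 89
71^4 ≡ 143
71^6 = 71^4·71^2 ≡ 8
71^8 ≡ 184
71^12 = 71^8·71^4 ≡ 64
71^16 ≡ 81
71^24 = 71^16·71^8 ≡ 43
71^32 ≡ 192
71^48 = 71^32·71^16 ≡ 112
71^64 ≡ 1  ← first divisor giving 1
The order is 64.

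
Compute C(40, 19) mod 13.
0

Using Lucas' theorem:
Write n=40 and k=19 in base 13:
n in base 13: [3, 1]
k in base 13: [1, 6]
C(40,19) mod 13 = ∏ C(n_i, k_i) mod 13
Digit binomials (mod 13): C(3,1) = 3; C(1,6) = 0 (k_i > n_i)
Product: 3 × 0 = 0 ≡ 0 (mod 13)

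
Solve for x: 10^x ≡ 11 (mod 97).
82

Baby-step giant-step with step n = ⌈√97⌉ = 10.
Baby steps 10^j mod 97 (j:value) for j=0..9: 0:1, 1:10, 2:3, 3:30, 4:9, 5:90, 6:27, 7:76, 8:81, 9:34.
Giant-step multiplier: 10^(-10) ≡ 10^(96-10) = 10^86 ≡ 2 (mod 97).
Giant steps γ_i = 11·2^i mod 97: γ_0=11, γ_1=22, γ_2=44, γ_3=88, γ_4=79, γ_5=61, γ_6=25, γ_7=50, γ_8=3 (in table at j=2).
x = i·n + j = 8·10 + 2 = 82.
Check: 10^82 ≡ 11 (mod 97).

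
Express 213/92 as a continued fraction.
[2; 3, 5, 1, 4]

Euclidean algorithm steps:
213 = 2 × 92 + 29
92 = 3 × 29 + 5
29 = 5 × 5 + 4
5 = 1 × 4 + 1
4 = 4 × 1 + 0
Continued fraction: [2; 3, 5, 1, 4]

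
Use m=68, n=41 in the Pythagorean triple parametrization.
(2943, 5576, 6305)

Euclid's formula: a = m² - n², b = 2mn, c = m² + n²
m = 68, n = 41
a = 68² - 41² = 4624 - 1681 = 2943
b = 2 × 68 × 41 = 5576
c = 68² + 41² = 4624 + 1681 = 6305
Verification: 2943² + 5576² = 8661249 + 31091776 = 39753025 = 6305² ✓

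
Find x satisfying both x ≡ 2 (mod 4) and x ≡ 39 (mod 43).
82

Using Chinese Remainder Theorem:
M = 4 × 43 = 172
M1 = 43, M2 = 4
y1 = 43^(-1) mod 4 = 3
y2 = 4^(-1) mod 43 = 11
x = (2×43×3 + 39×4×11) mod 172 = 82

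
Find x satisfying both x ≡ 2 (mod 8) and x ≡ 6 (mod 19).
82

Using Chinese Remainder Theorem:
M = 8 × 19 = 152
M1 = 19, M2 = 8
y1 = 19^(-1) mod 8 = 3
y2 = 8^(-1) mod 19 = 12
x = (2×19×3 + 6×8×12) mod 152 = 82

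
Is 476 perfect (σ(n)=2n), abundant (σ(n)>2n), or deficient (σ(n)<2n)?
abundant

Proper divisors of 476: sum = 1 + 2 + 4 + 7 + 14 + 17 + 28 + 34 + 68 + 119 + 238 = 532
Since 532 > 476, 476 is abundant.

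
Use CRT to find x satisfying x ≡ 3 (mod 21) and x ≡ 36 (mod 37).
591

Using Chinese Remainder Theorem:
M = 21 × 37 = 777
M1 = 37, M2 = 21
y1 = 37^(-1) mod 21 = 4
y2 = 21^(-1) mod 37 = 30
x = (3×37×4 + 36×21×30) mod 777 = 591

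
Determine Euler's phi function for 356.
176

356 = 2^2 × 89
φ(n) = n × ∏(1 - 1/p) for each prime p dividing n
φ(356) = 356 × (1 - 1/2) × (1 - 1/89) = 176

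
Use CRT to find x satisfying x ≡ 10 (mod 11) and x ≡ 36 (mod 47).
318

Using Chinese Remainder Theorem:
M = 11 × 47 = 517
M1 = 47, M2 = 11
y1 = 47^(-1) mod 11 = 4
y2 = 11^(-1) mod 47 = 30
x = (10×47×4 + 36×11×30) mod 517 = 318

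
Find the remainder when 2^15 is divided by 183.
11

Repeated squaring. Binary of 15 = 1111.
2^1 ≡ 2 (mod 183); 2^2 ≡ 4 (mod 183); 2^4 ≡ 16 (mod 183); 2^8 ≡ 73 (mod 183)
2^15 = 2^1 × 2^2 × 2^4 × 2^8 ≡ 11 (mod 183)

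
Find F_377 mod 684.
229

Matrix identity: Q^n = [[F_(n+1), F_n], [F_n, F_(n-1)]] with Q = [[1,1],[1,0]].
n = 377 = 101111001₂. Square-and-multiply, entries mod 684:
Q^1 = [[1,1],[1,0]]
Q^2 = (Q^1)² = [[2,1],[1,1]]
Q^5 = (Q^2)²·Q = [[8,5],[5,3]]
Q^11 = (Q^5)²·Q = [[144,89],[89,55]]
Q^23 = (Q^11)²·Q = [[540,613],[613,611]]
Q^47 = (Q^23)²·Q = [[144,469],[469,359]]
Q^94 = (Q^47)² = [[613,611],[611,2]]
Q^188 = (Q^94)² = [[110,249],[249,545]]
Q^377 = (Q^188)²·Q = [[532,229],[229,303]]
F_377 mod 684 = Q^377[0][1] = 229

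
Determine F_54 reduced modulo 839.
528

Matrix identity: Q^n = [[F_(n+1), F_n], [F_n, F_(n-1)]] with Q = [[1,1],[1,0]].
n = 54 = 110110₂. Square-and-multiply, entries mod 839:
Q^1 = [[1,1],[1,0]]
Q^3 = (Q^1)²·Q = [[3,2],[2,1]]
Q^6 = (Q^3)² = [[13,8],[8,5]]
Q^13 = (Q^6)²·Q = [[377,233],[233,144]]
Q^27 = (Q^13)²·Q = [[669,92],[92,577]]
Q^54 = (Q^27)² = [[448,528],[528,759]]
F_54 mod 839 = Q^54[0][1] = 528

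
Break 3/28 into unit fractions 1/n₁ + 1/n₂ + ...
1/10 + 1/140

Greedy algorithm:
3/28: ceiling(28/3) = 10, use 1/10
1/140: ceiling(140/1) = 140, use 1/140
Result: 3/28 = 1/10 + 1/140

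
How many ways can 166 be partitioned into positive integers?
189334822579

p(n) counts ways to write n as a sum of positive integers (order ignored).
Euler's pentagonal recurrence: p(k) = p(k-1) + p(k-2) - p(k-5) - p(k-7) + p(k-12) + p(k-15) - ... (offsets j(3j∓1)/2, signs ++--, p(0)=1, p(<0)=0).
DP table for k = 0..165: p(0)=1, p(1)=1, p(2)=2, p(3)=3, p(4)=5, p(5)=7, p(6)=11, p(7)=15, p(8)=22, p(9)=30, p(10)=42, p(11)=56, p(12)=77, p(13)=101, p(14)=135, p(15)=176, p(16)=231, p(17)=297, p(18)=385, p(19)=490, p(20)=627, p(21)=792, p(22)=1002, p(23)=1255, p(24)=1575, p(25)=1958, p(26)=2436, p(27)=3010, p(28)=3718, p(29)=4565, p(30)=5604, p(31)=6842, p(32)=8349, p(33)=10143, p(34)=12310, p(35)=14883, p(36)=17977, p(37)=21637, p(38)=26015, p(39)=31185, p(40)=37338, p(41)=44583, p(42)=53174, p(43)=63261, p(44)=75175, p(45)=89134, p(46)=105558, p(47)=124754, p(48)=147273, p(49)=173525, p(50)=204226, p(51)=239943, p(52)=281589, p(53)=329931, p(54)=386155, p(55)=451276, p(56)=526823, p(57)=614154, p(58)=715220, p(59)=831820, p(60)=966467, p(61)=1121505, p(62)=1300156, p(63)=1505499, p(64)=1741630, p(65)=2012558, p(66)=2323520, p(67)=2679689, p(68)=3087735, p(69)=3554345, p(70)=4087968, p(71)=4697205, p(72)=5392783, p(73)=6185689, p(74)=7089500, p(75)=8118264, p(76)=9289091, p(77)=10619863, p(78)=12132164, p(79)=13848650, p(80)=15796476, p(81)=18004327, p(82)=20506255, p(83)=23338469, p(84)=26543660, p(85)=30167357, p(86)=34262962, p(87)=38887673, p(88)=44108109, p(89)=49995925, p(90)=56634173, p(91)=64112359, p(92)=72533807, p(93)=82010177, p(94)=92669720, p(95)=104651419, p(96)=118114304, p(97)=133230930, p(98)=150198136, p(99)=169229875, p(100)=190569292, p(101)=214481126, p(102)=241265379, p(103)=271248950, p(104)=304801365, p(105)=342325709, p(106)=384276336, p(107)=431149389, p(108)=483502844, p(109)=541946240, p(110)=607163746, p(111)=679903203, p(112)=761002156, p(113)=851376628, p(114)=952050665, p(115)=1064144451, p(116)=1188908248, p(117)=1327710076, p(118)=1482074143, p(119)=1653668665, p(120)=1844349560, p(121)=2056148051, p(122)=2291320912, p(123)=2552338241, p(124)=2841940500, p(125)=3163127352, p(126)=3519222692, p(127)=3913864295, p(128)=4351078600, p(129)=4835271870, p(130)=5371315400, p(131)=5964539504, p(132)=6620830889, p(133)=7346629512, p(134)=8149040695, p(135)=9035836076, p(136)=10015581680, p(137)=11097645016, p(138)=12292341831, p(139)=13610949895, p(140)=15065878135, p(141)=16670689208, p(142)=18440293320, p(143)=20390982757, p(144)=22540654445, p(145)=24908858009, p(146)=27517052599, p(147)=30388671978, p(148)=33549419497, p(149)=37027355200, p(150)=40853235313, p(151)=45060624582, p(152)=49686288421, p(153)=54770336324, p(154)=60356673280, p(155)=66493182097, p(156)=73232243759, p(157)=80630964769, p(158)=88751778802, p(159)=97662728555, p(160)=107438159466, p(161)=118159068427, p(162)=129913904637, p(163)=142798995930, p(164)=156919475295, p(165)=172389800255.
Final step: p(166) = p(165) + p(164) - p(161) - p(159) + p(154) + p(151) - p(144) - p(140) + p(131) + p(126) - p(115) - p(109) + p(96) + p(89) - p(74) - p(66) + p(49) + p(40) - p(21) - p(11)
= 172389800255 + 156919475295 - 118159068427 - 97662728555 + 60356673280 + 45060624582 - 22540654445 - 15065878135 + 5964539504 + 3519222692 - 1064144451 - 541946240 + 118114304 + 49995925 - 7089500 - 2323520 + 173525 + 37338 - 792 - 56
= 189334822579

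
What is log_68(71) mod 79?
69

Baby-step giant-step with step n = ⌈√79⌉ = 9.
Baby steps 68^j mod 79 (j:value) for j=0..8: 0:1, 1:68, 2:42, 3:12, 4:26, 5:30, 6:65, 7:75, 8:44.
Giant-step multiplier: 68^(-9) ≡ 68^(78-9) = 68^69 ≡ 71 (mod 79).
Giant steps γ_i = 71·71^i mod 79: γ_0=71, γ_1=64, γ_2=41, γ_3=67, γ_4=17, γ_5=22, γ_6=61, γ_7=65 (in table at j=6).
x = i·n + j = 7·9 + 6 = 69.
Check: 68^69 ≡ 71 (mod 79).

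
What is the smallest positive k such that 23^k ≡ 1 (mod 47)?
46

47 is prime, so ord(23) divides φ(47) = 46.
Divisors of 46: 1, 2, 23, 46.
Repeated squaring: 23^1 ≡ 23, 23^2 ≡ 12, 23^4 ≡ 3, 23^8 ≡ 9, 23^16 ≡ 34, 23^32 ≡ 28 (mod 47).
Test 23^d mod 47 for each divisor d in increasing order:
23^1 ≡ 23
23^2 ≡ 12
23^23 = 23^16·23^4·23^2·23^1 ≡ 46
23^46 = 23^32·23^8·23^4·23^2 ≡ 1  ← first divisor giving 1
The order is 46.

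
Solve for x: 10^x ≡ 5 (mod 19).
2

Baby-step giant-step with step n = ⌈√19⌉ = 5.
Baby steps 10^j mod 19 (j:value) for j=0..4: 0:1, 1:10, 2:5, 3:12, 4:6.
h = 5 is already in the table at j=2, so x = 2.
Check: 10^2 ≡ 5 (mod 19).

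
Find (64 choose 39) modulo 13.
4

Using Lucas' theorem:
Write n=64 and k=39 in base 13:
n in base 13: [4, 12]
k in base 13: [3, 0]
C(64,39) mod 13 = ∏ C(n_i, k_i) mod 13
Digit binomials (mod 13): C(4,3) = 4; C(12,0) = 1
Product: 4 × 1 = 4 ≡ 4 (mod 13)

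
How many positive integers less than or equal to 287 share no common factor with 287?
240

287 = 7 × 41
φ(n) = n × ∏(1 - 1/p) for each prime p dividing n
φ(287) = 287 × (1 - 1/7) × (1 - 1/41) = 240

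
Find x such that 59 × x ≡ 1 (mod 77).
47

gcd(59, 77) = 1, so the inverse exists.
Extended Euclidean algorithm on (77, 59):
77 = 1 × 59 + 18  ⟹  18 = (1)·77 + (-1)·59
59 = 3 × 18 + 5  ⟹  5 = (-3)·77 + (4)·59
18 = 3 × 5 + 3  ⟹  3 = (10)·77 + (-13)·59
5 = 1 × 3 + 2  ⟹  2 = (-13)·77 + (17)·59
3 = 1 × 2 + 1  ⟹  1 = (23)·77 + (-30)·59
So (-30)·59 ≡ 1 (mod 77), i.e. 59^(-1) ≡ -30 ≡ 47 (mod 77).
Check: 59 × 47 = 2773 ≡ 1 (mod 77)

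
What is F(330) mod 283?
102

Matrix identity: Q^n = [[F_(n+1), F_n], [F_n, F_(n-1)]] with Q = [[1,1],[1,0]].
n = 330 = 101001010₂. Square-and-multiply, entries mod 283:
Q^1 = [[1,1],[1,0]]
Q^2 = (Q^1)² = [[2,1],[1,1]]
Q^5 = (Q^2)²·Q = [[8,5],[5,3]]
Q^10 = (Q^5)² = [[89,55],[55,34]]
Q^20 = (Q^10)² = [[192,256],[256,219]]
Q^41 = (Q^20)²·Q = [[177,237],[237,223]]
Q^82 = (Q^41)² = [[51,278],[278,56]]
Q^165 = (Q^82)²·Q = [[110,79],[79,31]]
Q^330 = (Q^165)² = [[229,102],[102,127]]
F_330 mod 283 = Q^330[0][1] = 102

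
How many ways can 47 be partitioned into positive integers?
124754

p(n) counts ways to write n as a sum of positive integers (order ignored).
Euler's pentagonal recurrence: p(k) = p(k-1) + p(k-2) - p(k-5) - p(k-7) + p(k-12) + p(k-15) - ... (offsets j(3j∓1)/2, signs ++--, p(0)=1, p(<0)=0).
DP table for k = 0..46: p(0)=1, p(1)=1, p(2)=2, p(3)=3, p(4)=5, p(5)=7, p(6)=11, p(7)=15, p(8)=22, p(9)=30, p(10)=42, p(11)=56, p(12)=77, p(13)=101, p(14)=135, p(15)=176, p(16)=231, p(17)=297, p(18)=385, p(19)=490, p(20)=627, p(21)=792, p(22)=1002, p(23)=1255, p(24)=1575, p(25)=1958, p(26)=2436, p(27)=3010, p(28)=3718, p(29)=4565, p(30)=5604, p(31)=6842, p(32)=8349, p(33)=10143, p(34)=12310, p(35)=14883, p(36)=17977, p(37)=21637, p(38)=26015, p(39)=31185, p(40)=37338, p(41)=44583, p(42)=53174, p(43)=63261, p(44)=75175, p(45)=89134, p(46)=105558.
Final step: p(47) = p(46) + p(45) - p(42) - p(40) + p(35) + p(32) - p(25) - p(21) + p(12) + p(7)
= 105558 + 89134 - 53174 - 37338 + 14883 + 8349 - 1958 - 792 + 77 + 15
= 124754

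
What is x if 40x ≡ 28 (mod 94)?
x ≡ 43 (mod 47)

gcd(40, 94) = 2, which divides 28, so solutions exist.
Divide through by 2: 20x ≡ 14 (mod 47).
Find 20^(-1) mod 47 by the extended Euclidean algorithm:
47 = 2 × 20 + 7  ⟹  7 = (1)·47 + (-2)·20
20 = 2 × 7 + 6  ⟹  6 = (-2)·47 + (5)·20
7 = 1 × 6 + 1  ⟹  1 = (3)·47 + (-7)·20
So (-7)·20 ≡ 1 (mod 47), i.e. 20^(-1) ≡ -7 ≡ 40 (mod 47).
x ≡ 40 × 14 = 560 ≡ 43 (mod 47).
Check: 40 × 43 = 1720 ≡ 28 (mod 94).
x ≡ 43 (mod 47), giving 2 solutions mod 94.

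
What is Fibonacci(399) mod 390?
286

Matrix identity: Q^n = [[F_(n+1), F_n], [F_n, F_(n-1)]] with Q = [[1,1],[1,0]].
n = 399 = 110001111₂. Square-and-multiply, entries mod 390:
Q^1 = [[1,1],[1,0]]
Q^3 = (Q^1)²·Q = [[3,2],[2,1]]
Q^6 = (Q^3)² = [[13,8],[8,5]]
Q^12 = (Q^6)² = [[233,144],[144,89]]
Q^24 = (Q^12)² = [[145,348],[348,187]]
Q^49 = (Q^24)²·Q = [[265,169],[169,96]]
Q^99 = (Q^49)²·Q = [[285,116],[116,169]]
Q^199 = (Q^99)²·Q = [[315,301],[301,14]]
Q^399 = (Q^199)²·Q = [[255,286],[286,359]]
F_399 mod 390 = Q^399[0][1] = 286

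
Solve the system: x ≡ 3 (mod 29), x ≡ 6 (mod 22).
380

Using Chinese Remainder Theorem:
M = 29 × 22 = 638
M1 = 22, M2 = 29
y1 = 22^(-1) mod 29 = 4
y2 = 29^(-1) mod 22 = 19
x = (3×22×4 + 6×29×19) mod 638 = 380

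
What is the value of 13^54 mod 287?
225

Repeated squaring. Binary of 54 = 110110.
13^1 ≡ 13 (mod 287); 13^2 ≡ 169 (mod 287); 13^4 ≡ 148 (mod 287); 13^8 ≡ 92 (mod 287); 13^16 ≡ 141 (mod 287); 13^32 ≡ 78 (mod 287)
13^54 = 13^2 × 13^4 × 13^16 × 13^32 ≡ 225 (mod 287)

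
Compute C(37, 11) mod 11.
3

Using Lucas' theorem:
Write n=37 and k=11 in base 11:
n in base 11: [3, 4]
k in base 11: [1, 0]
C(37,11) mod 11 = ∏ C(n_i, k_i) mod 11
Digit binomials (mod 11): C(3,1) = 3; C(4,0) = 1
Product: 3 × 1 = 3 ≡ 3 (mod 11)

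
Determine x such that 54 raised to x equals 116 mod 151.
8

Baby-step giant-step with step n = ⌈√151⌉ = 13.
Baby steps 54^j mod 151 (j:value) for j=0..12: 0:1, 1:54, 2:47, 3:122, 4:95, 5:147, 6:86, 7:114, 8:116, 9:73, 10:16, 11:109, 12:148.
h = 116 is already in the table at j=8, so x = 8.
Check: 54^8 ≡ 116 (mod 151).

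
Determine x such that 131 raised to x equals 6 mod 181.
39

Baby-step giant-step with step n = ⌈√181⌉ = 14.
Baby steps 131^j mod 181 (j:value) for j=0..13: 0:1, 1:131, 2:147, 3:71, 4:70, 5:120, 6:154, 7:83, 8:13, 9:74, 10:101, 11:18, 12:5, 13:112.
Giant-step multiplier: 131^(-14) ≡ 131^(180-14) = 131^166 ≡ 33 (mod 181).
Giant steps γ_i = 6·33^i mod 181: γ_0=6, γ_1=17, γ_2=18 (in table at j=11).
x = i·n + j = 2·14 + 11 = 39.
Check: 131^39 ≡ 6 (mod 181).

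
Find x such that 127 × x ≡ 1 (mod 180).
163

gcd(127, 180) = 1, so the inverse exists.
Extended Euclidean algorithm on (180, 127):
180 = 1 × 127 + 53  ⟹  53 = (1)·180 + (-1)·127
127 = 2 × 53 + 21  ⟹  21 = (-2)·180 + (3)·127
53 = 2 × 21 + 11  ⟹  11 = (5)·180 + (-7)·127
21 = 1 × 11 + 10  ⟹  10 = (-7)·180 + (10)·127
11 = 1 × 10 + 1  ⟹  1 = (12)·180 + (-17)·127
So (-17)·127 ≡ 1 (mod 180), i.e. 127^(-1) ≡ -17 ≡ 163 (mod 180).
Check: 127 × 163 = 20701 ≡ 1 (mod 180)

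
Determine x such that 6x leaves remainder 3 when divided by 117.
x ≡ 20 (mod 39)

gcd(6, 117) = 3, which divides 3, so solutions exist.
Divide through by 3: 2x ≡ 1 (mod 39).
Find 2^(-1) mod 39 by the extended Euclidean algorithm:
39 = 19 × 2 + 1  ⟹  1 = (1)·39 + (-19)·2
So (-19)·2 ≡ 1 (mod 39), i.e. 2^(-1) ≡ -19 ≡ 20 (mod 39).
x ≡ 20 × 1 = 20 ≡ 20 (mod 39).
Check: 6 × 20 = 120 ≡ 3 (mod 117).
x ≡ 20 (mod 39), giving 3 solutions mod 117.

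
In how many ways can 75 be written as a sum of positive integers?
8118264

p(n) counts ways to write n as a sum of positive integers (order ignored).
Euler's pentagonal recurrence: p(k) = p(k-1) + p(k-2) - p(k-5) - p(k-7) + p(k-12) + p(k-15) - ... (offsets j(3j∓1)/2, signs ++--, p(0)=1, p(<0)=0).
DP table for k = 0..74: p(0)=1, p(1)=1, p(2)=2, p(3)=3, p(4)=5, p(5)=7, p(6)=11, p(7)=15, p(8)=22, p(9)=30, p(10)=42, p(11)=56, p(12)=77, p(13)=101, p(14)=135, p(15)=176, p(16)=231, p(17)=297, p(18)=385, p(19)=490, p(20)=627, p(21)=792, p(22)=1002, p(23)=1255, p(24)=1575, p(25)=1958, p(26)=2436, p(27)=3010, p(28)=3718, p(29)=4565, p(30)=5604, p(31)=6842, p(32)=8349, p(33)=10143, p(34)=12310, p(35)=14883, p(36)=17977, p(37)=21637, p(38)=26015, p(39)=31185, p(40)=37338, p(41)=44583, p(42)=53174, p(43)=63261, p(44)=75175, p(45)=89134, p(46)=105558, p(47)=124754, p(48)=147273, p(49)=173525, p(50)=204226, p(51)=239943, p(52)=281589, p(53)=329931, p(54)=386155, p(55)=451276, p(56)=526823, p(57)=614154, p(58)=715220, p(59)=831820, p(60)=966467, p(61)=1121505, p(62)=1300156, p(63)=1505499, p(64)=1741630, p(65)=2012558, p(66)=2323520, p(67)=2679689, p(68)=3087735, p(69)=3554345, p(70)=4087968, p(71)=4697205, p(72)=5392783, p(73)=6185689, p(74)=7089500.
Final step: p(75) = p(74) + p(73) - p(70) - p(68) + p(63) + p(60) - p(53) - p(49) + p(40) + p(35) - p(24) - p(18) + p(5)
= 7089500 + 6185689 - 4087968 - 3087735 + 1505499 + 966467 - 329931 - 173525 + 37338 + 14883 - 1575 - 385 + 7
= 8118264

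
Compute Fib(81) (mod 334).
294

Matrix identity: Q^n = [[F_(n+1), F_n], [F_n, F_(n-1)]] with Q = [[1,1],[1,0]].
n = 81 = 1010001₂. Square-and-multiply, entries mod 334:
Q^1 = [[1,1],[1,0]]
Q^2 = (Q^1)² = [[2,1],[1,1]]
Q^5 = (Q^2)²·Q = [[8,5],[5,3]]
Q^10 = (Q^5)² = [[89,55],[55,34]]
Q^20 = (Q^10)² = [[258,85],[85,173]]
Q^40 = (Q^20)² = [[309,229],[229,80]]
Q^81 = (Q^40)²·Q = [[197,294],[294,237]]
F_81 mod 334 = Q^81[0][1] = 294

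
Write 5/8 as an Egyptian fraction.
1/2 + 1/8

Greedy algorithm:
5/8: ceiling(8/5) = 2, use 1/2
1/8: ceiling(8/1) = 8, use 1/8
Result: 5/8 = 1/2 + 1/8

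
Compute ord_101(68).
25

101 is prime, so ord(68) divides φ(101) = 100.
Divisors of 100: 1, 2, 4, 5, 10, 20, 25, 50, 100.
Repeated squaring: 68^1 ≡ 68, 68^2 ≡ 79, 68^4 ≡ 80, 68^8 ≡ 37, 68^16 ≡ 56, 68^32 ≡ 5, 68^64 ≡ 25 (mod 101).
Test 68^d mod 101 for each divisor d in increasing order:
68^1 ≡ 68
68^2 ≡ 79
68^4 ≡ 80
68^5 = 68^4·68^1 ≡ 87
68^10 = 68^8·68^2 ≡ 95
68^20 = 68^16·68^4 ≡ 36
68^25 = 68^16·68^8·68^1 ≡ 1  ← first divisor giving 1
The order is 25.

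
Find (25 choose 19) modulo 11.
0

Using Lucas' theorem:
Write n=25 and k=19 in base 11:
n in base 11: [2, 3]
k in base 11: [1, 8]
C(25,19) mod 11 = ∏ C(n_i, k_i) mod 11
Digit binomials (mod 11): C(2,1) = 2; C(3,8) = 0 (k_i > n_i)
Product: 2 × 0 = 0 ≡ 0 (mod 11)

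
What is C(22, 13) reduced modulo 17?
0

Using Lucas' theorem:
Write n=22 and k=13 in base 17:
n in base 17: [1, 5]
k in base 17: [0, 13]
C(22,13) mod 17 = ∏ C(n_i, k_i) mod 17
Digit binomials (mod 17): C(1,0) = 1; C(5,13) = 0 (k_i > n_i)
Product: 1 × 0 = 0 ≡ 0 (mod 17)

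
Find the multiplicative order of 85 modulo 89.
22

89 is prime, so ord(85) divides φ(89) = 88.
Divisors of 88: 1, 2, 4, 8, 11, 22, 44, 88.
Repeated squaring: 85^1 ≡ 85, 85^2 ≡ 16, 85^4 ≡ 78, 85^8 ≡ 32, 85^16 ≡ 45, 85^32 ≡ 67, 85^64 ≡ 39 (mod 89).
Test 85^d mod 89 for each divisor d in increasing order:
85^1 ≡ 85
85^2 ≡ 16
85^4 ≡ 78
85^8 ≡ 32
85^11 = 85^8·85^2·85^1 ≡ 88
85^22 = 85^16·85^4·85^2 ≡ 1  ← first divisor giving 1
The order is 22.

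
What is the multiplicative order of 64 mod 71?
35

71 is prime, so ord(64) divides φ(71) = 70.
Divisors of 70: 1, 2, 5, 7, 10, 14, 35, 70.
Repeated squaring: 64^1 ≡ 64, 64^2 ≡ 49, 64^4 ≡ 58, 64^8 ≡ 27, 64^16 ≡ 19, 64^32 ≡ 6, 64^64 ≡ 36 (mod 71).
Test 64^d mod 71 for each divisor d in increasing order:
64^1 ≡ 64
64^2 ≡ 49
64^5 = 64^4·64^1 ≡ 20
64^7 = 64^4·64^2·64^1 ≡ 57
64^10 = 64^8·64^2 ≡ 45
64^14 = 64^8·64^4·64^2 ≡ 54
64^35 = 64^32·64^2·64^1 ≡ 1  ← first divisor giving 1
The order is 35.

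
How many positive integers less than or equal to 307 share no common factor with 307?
306

307 = 307
φ(n) = n × ∏(1 - 1/p) for each prime p dividing n
φ(307) = 307 × (1 - 1/307) = 306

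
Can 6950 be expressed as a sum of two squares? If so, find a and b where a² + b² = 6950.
Not possible

Factorization: 6950 = 2 × 5^2 × 139
By Fermat: n is sum of two squares iff every prime p ≡ 3 (mod 4) appears to even power.
Prime(s) ≡ 3 (mod 4) with odd exponent: [(139, 1)]
Therefore 6950 cannot be expressed as a² + b².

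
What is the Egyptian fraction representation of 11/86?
1/8 + 1/344

Greedy algorithm:
11/86: ceiling(86/11) = 8, use 1/8
1/344: ceiling(344/1) = 344, use 1/344
Result: 11/86 = 1/8 + 1/344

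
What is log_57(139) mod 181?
162

Baby-step giant-step with step n = ⌈√181⌉ = 14.
Baby steps 57^j mod 181 (j:value) for j=0..13: 0:1, 1:57, 2:172, 3:30, 4:81, 5:92, 6:176, 7:77, 8:45, 9:31, 10:138, 11:83, 12:25, 13:158.
Giant-step multiplier: 57^(-14) ≡ 57^(180-14) = 57^166 ≡ 37 (mod 181).
Giant steps γ_i = 139·37^i mod 181: γ_0=139, γ_1=75, γ_2=60, γ_3=48, γ_4=147, γ_5=9, γ_6=152, γ_7=13, γ_8=119, γ_9=59, γ_10=11, γ_11=45 (in table at j=8).
x = i·n + j = 11·14 + 8 = 162.
Check: 57^162 ≡ 139 (mod 181).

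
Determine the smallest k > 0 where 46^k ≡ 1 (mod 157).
13

157 is prime, so ord(46) divides φ(157) = 156.
Divisors of 156: 1, 2, 3, 4, 6, 12, 13, 26, 39, 52, 78, 156.
Repeated squaring: 46^1 ≡ 46, 46^2 ≡ 75, 46^4 ≡ 130, 46^8 ≡ 101, 46^16 ≡ 153, 46^32 ≡ 16, 46^64 ≡ 99, 46^128 ≡ 67 (mod 157).
Test 46^d mod 157 for each divisor d in increasing order:
46^1 ≡ 46
46^2 ≡ 75
46^3 = 46^2·46^1 ≡ 153
46^4 ≡ 130
46^6 = 46^4·46^2 ≡ 16
46^12 = 46^8·46^4 ≡ 99
46^13 = 46^8·46^4·46^1 ≡ 1  ← first divisor giving 1
The order is 13.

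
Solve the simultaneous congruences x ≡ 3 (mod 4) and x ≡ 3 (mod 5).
3

Using Chinese Remainder Theorem:
M = 4 × 5 = 20
M1 = 5, M2 = 4
y1 = 5^(-1) mod 4 = 1
y2 = 4^(-1) mod 5 = 4
x = (3×5×1 + 3×4×4) mod 20 = 3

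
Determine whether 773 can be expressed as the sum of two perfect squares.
17² + 22² (a=17, b=22)

Factorization: 773 = 773
By Fermat: n is sum of two squares iff every prime p ≡ 3 (mod 4) appears to even power.
All primes ≡ 3 (mod 4) appear to even power.
Search a = 0, 1, 2, … for 773 - a² a perfect square: first hit at a = 17: 773 - 289 = 484 = 22².
773 = 17² + 22² = 289 + 484 ✓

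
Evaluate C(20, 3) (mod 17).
1

Using Lucas' theorem:
Write n=20 and k=3 in base 17:
n in base 17: [1, 3]
k in base 17: [0, 3]
C(20,3) mod 17 = ∏ C(n_i, k_i) mod 17
Digit binomials (mod 17): C(1,0) = 1; C(3,3) = 1
Product: 1 × 1 = 1 ≡ 1 (mod 17)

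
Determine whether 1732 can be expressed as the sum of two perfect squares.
24² + 34² (a=24, b=34)

Factorization: 1732 = 2^2 × 433
By Fermat: n is sum of two squares iff every prime p ≡ 3 (mod 4) appears to even power.
All primes ≡ 3 (mod 4) appear to even power.
Search a = 0, 1, 2, … for 1732 - a² a perfect square: first hit at a = 24: 1732 - 576 = 1156 = 34².
1732 = 24² + 34² = 576 + 1156 ✓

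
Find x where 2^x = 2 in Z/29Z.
1

Baby-step giant-step with step n = ⌈√29⌉ = 6.
Baby steps 2^j mod 29 (j:value) for j=0..5: 0:1, 1:2, 2:4, 3:8, 4:16, 5:3.
h = 2 is already in the table at j=1, so x = 1.
Check: 2^1 ≡ 2 (mod 29).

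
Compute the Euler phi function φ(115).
88

115 = 5 × 23
φ(n) = n × ∏(1 - 1/p) for each prime p dividing n
φ(115) = 115 × (1 - 1/5) × (1 - 1/23) = 88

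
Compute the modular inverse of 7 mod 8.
7

gcd(7, 8) = 1, so the inverse exists.
Extended Euclidean algorithm on (8, 7):
8 = 1 × 7 + 1  ⟹  1 = (1)·8 + (-1)·7
So (-1)·7 ≡ 1 (mod 8), i.e. 7^(-1) ≡ -1 ≡ 7 (mod 8).
Check: 7 × 7 = 49 ≡ 1 (mod 8)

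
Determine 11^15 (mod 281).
77

Repeated squaring. Binary of 15 = 1111.
11^1 ≡ 11 (mod 281); 11^2 ≡ 121 (mod 281); 11^4 ≡ 29 (mod 281); 11^8 ≡ 279 (mod 281)
11^15 = 11^1 × 11^2 × 11^4 × 11^8 ≡ 77 (mod 281)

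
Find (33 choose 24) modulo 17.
16

Using Lucas' theorem:
Write n=33 and k=24 in base 17:
n in base 17: [1, 16]
k in base 17: [1, 7]
C(33,24) mod 17 = ∏ C(n_i, k_i) mod 17
Digit binomials (mod 17): C(1,1) = 1; C(16,7) = 11440 ≡ 16
Product: 1 × 16 = 16 ≡ 16 (mod 17)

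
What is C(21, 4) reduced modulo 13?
5

Using Lucas' theorem:
Write n=21 and k=4 in base 13:
n in base 13: [1, 8]
k in base 13: [0, 4]
C(21,4) mod 13 = ∏ C(n_i, k_i) mod 13
Digit binomials (mod 13): C(1,0) = 1; C(8,4) = 70 ≡ 5
Product: 1 × 5 = 5 ≡ 5 (mod 13)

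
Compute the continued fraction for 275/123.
[2; 4, 4, 7]

Euclidean algorithm steps:
275 = 2 × 123 + 29
123 = 4 × 29 + 7
29 = 4 × 7 + 1
7 = 7 × 1 + 0
Continued fraction: [2; 4, 4, 7]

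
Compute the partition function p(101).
214481126

p(n) counts ways to write n as a sum of positive integers (order ignored).
Euler's pentagonal recurrence: p(k) = p(k-1) + p(k-2) - p(k-5) - p(k-7) + p(k-12) + p(k-15) - ... (offsets j(3j∓1)/2, signs ++--, p(0)=1, p(<0)=0).
DP table for k = 0..100: p(0)=1, p(1)=1, p(2)=2, p(3)=3, p(4)=5, p(5)=7, p(6)=11, p(7)=15, p(8)=22, p(9)=30, p(10)=42, p(11)=56, p(12)=77, p(13)=101, p(14)=135, p(15)=176, p(16)=231, p(17)=297, p(18)=385, p(19)=490, p(20)=627, p(21)=792, p(22)=1002, p(23)=1255, p(24)=1575, p(25)=1958, p(26)=2436, p(27)=3010, p(28)=3718, p(29)=4565, p(30)=5604, p(31)=6842, p(32)=8349, p(33)=10143, p(34)=12310, p(35)=14883, p(36)=17977, p(37)=21637, p(38)=26015, p(39)=31185, p(40)=37338, p(41)=44583, p(42)=53174, p(43)=63261, p(44)=75175, p(45)=89134, p(46)=105558, p(47)=124754, p(48)=147273, p(49)=173525, p(50)=204226, p(51)=239943, p(52)=281589, p(53)=329931, p(54)=386155, p(55)=451276, p(56)=526823, p(57)=614154, p(58)=715220, p(59)=831820, p(60)=966467, p(61)=1121505, p(62)=1300156, p(63)=1505499, p(64)=1741630, p(65)=2012558, p(66)=2323520, p(67)=2679689, p(68)=3087735, p(69)=3554345, p(70)=4087968, p(71)=4697205, p(72)=5392783, p(73)=6185689, p(74)=7089500, p(75)=8118264, p(76)=9289091, p(77)=10619863, p(78)=12132164, p(79)=13848650, p(80)=15796476, p(81)=18004327, p(82)=20506255, p(83)=23338469, p(84)=26543660, p(85)=30167357, p(86)=34262962, p(87)=38887673, p(88)=44108109, p(89)=49995925, p(90)=56634173, p(91)=64112359, p(92)=72533807, p(93)=82010177, p(94)=92669720, p(95)=104651419, p(96)=118114304, p(97)=133230930, p(98)=150198136, p(99)=169229875, p(100)=190569292.
Final step: p(101) = p(100) + p(99) - p(96) - p(94) + p(89) + p(86) - p(79) - p(75) + p(66) + p(61) - p(50) - p(44) + p(31) + p(24) - p(9) - p(1)
= 190569292 + 169229875 - 118114304 - 92669720 + 49995925 + 34262962 - 13848650 - 8118264 + 2323520 + 1121505 - 204226 - 75175 + 6842 + 1575 - 30 - 1
= 214481126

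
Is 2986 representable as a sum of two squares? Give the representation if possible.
31² + 45² (a=31, b=45)

Factorization: 2986 = 2 × 1493
By Fermat: n is sum of two squares iff every prime p ≡ 3 (mod 4) appears to even power.
All primes ≡ 3 (mod 4) appear to even power.
Search a = 0, 1, 2, … for 2986 - a² a perfect square: first hit at a = 31: 2986 - 961 = 2025 = 45².
2986 = 31² + 45² = 961 + 2025 ✓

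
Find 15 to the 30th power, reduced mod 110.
45

Repeated squaring. Binary of 30 = 11110.
15^1 ≡ 15 (mod 110); 15^2 ≡ 5 (mod 110); 15^4 ≡ 25 (mod 110); 15^8 ≡ 75 (mod 110); 15^16 ≡ 15 (mod 110)
15^30 = 15^2 × 15^4 × 15^8 × 15^16 ≡ 45 (mod 110)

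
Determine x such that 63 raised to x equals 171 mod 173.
71

Baby-step giant-step with step n = ⌈√173⌉ = 14.
Baby steps 63^j mod 173 (j:value) for j=0..13: 0:1, 1:63, 2:163, 3:62, 4:100, 5:72, 6:38, 7:145, 8:139, 9:107, 10:167, 11:141, 12:60, 13:147.
Giant-step multiplier: 63^(-14) ≡ 63^(172-14) = 63^158 ≡ 126 (mod 173).
Giant steps γ_i = 171·126^i mod 173: γ_0=171, γ_1=94, γ_2=80, γ_3=46, γ_4=87, γ_5=63 (in table at j=1).
x = i·n + j = 5·14 + 1 = 71.
Check: 63^71 ≡ 171 (mod 173).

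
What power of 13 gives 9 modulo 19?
16

Baby-step giant-step with step n = ⌈√19⌉ = 5.
Baby steps 13^j mod 19 (j:value) for j=0..4: 0:1, 1:13, 2:17, 3:12, 4:4.
Giant-step multiplier: 13^(-5) ≡ 13^(18-5) = 13^13 ≡ 15 (mod 19).
Giant steps γ_i = 9·15^i mod 19: γ_0=9, γ_1=2, γ_2=11, γ_3=13 (in table at j=1).
x = i·n + j = 3·5 + 1 = 16.
Check: 13^16 ≡ 9 (mod 19).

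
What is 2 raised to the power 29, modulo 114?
110

Repeated squaring. Binary of 29 = 11101.
2^1 ≡ 2 (mod 114); 2^2 ≡ 4 (mod 114); 2^4 ≡ 16 (mod 114); 2^8 ≡ 28 (mod 114); 2^16 ≡ 100 (mod 114)
2^29 = 2^1 × 2^4 × 2^8 × 2^16 ≡ 110 (mod 114)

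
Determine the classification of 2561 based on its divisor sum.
deficient

Proper divisors of 2561: sum = 1 + 13 + 197 = 211
Since 211 < 2561, 2561 is deficient.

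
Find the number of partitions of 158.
88751778802

p(n) counts ways to write n as a sum of positive integers (order ignored).
Euler's pentagonal recurrence: p(k) = p(k-1) + p(k-2) - p(k-5) - p(k-7) + p(k-12) + p(k-15) - ... (offsets j(3j∓1)/2, signs ++--, p(0)=1, p(<0)=0).
DP table for k = 0..157: p(0)=1, p(1)=1, p(2)=2, p(3)=3, p(4)=5, p(5)=7, p(6)=11, p(7)=15, p(8)=22, p(9)=30, p(10)=42, p(11)=56, p(12)=77, p(13)=101, p(14)=135, p(15)=176, p(16)=231, p(17)=297, p(18)=385, p(19)=490, p(20)=627, p(21)=792, p(22)=1002, p(23)=1255, p(24)=1575, p(25)=1958, p(26)=2436, p(27)=3010, p(28)=3718, p(29)=4565, p(30)=5604, p(31)=6842, p(32)=8349, p(33)=10143, p(34)=12310, p(35)=14883, p(36)=17977, p(37)=21637, p(38)=26015, p(39)=31185, p(40)=37338, p(41)=44583, p(42)=53174, p(43)=63261, p(44)=75175, p(45)=89134, p(46)=105558, p(47)=124754, p(48)=147273, p(49)=173525, p(50)=204226, p(51)=239943, p(52)=281589, p(53)=329931, p(54)=386155, p(55)=451276, p(56)=526823, p(57)=614154, p(58)=715220, p(59)=831820, p(60)=966467, p(61)=1121505, p(62)=1300156, p(63)=1505499, p(64)=1741630, p(65)=2012558, p(66)=2323520, p(67)=2679689, p(68)=3087735, p(69)=3554345, p(70)=4087968, p(71)=4697205, p(72)=5392783, p(73)=6185689, p(74)=7089500, p(75)=8118264, p(76)=9289091, p(77)=10619863, p(78)=12132164, p(79)=13848650, p(80)=15796476, p(81)=18004327, p(82)=20506255, p(83)=23338469, p(84)=26543660, p(85)=30167357, p(86)=34262962, p(87)=38887673, p(88)=44108109, p(89)=49995925, p(90)=56634173, p(91)=64112359, p(92)=72533807, p(93)=82010177, p(94)=92669720, p(95)=104651419, p(96)=118114304, p(97)=133230930, p(98)=150198136, p(99)=169229875, p(100)=190569292, p(101)=214481126, p(102)=241265379, p(103)=271248950, p(104)=304801365, p(105)=342325709, p(106)=384276336, p(107)=431149389, p(108)=483502844, p(109)=541946240, p(110)=607163746, p(111)=679903203, p(112)=761002156, p(113)=851376628, p(114)=952050665, p(115)=1064144451, p(116)=1188908248, p(117)=1327710076, p(118)=1482074143, p(119)=1653668665, p(120)=1844349560, p(121)=2056148051, p(122)=2291320912, p(123)=2552338241, p(124)=2841940500, p(125)=3163127352, p(126)=3519222692, p(127)=3913864295, p(128)=4351078600, p(129)=4835271870, p(130)=5371315400, p(131)=5964539504, p(132)=6620830889, p(133)=7346629512, p(134)=8149040695, p(135)=9035836076, p(136)=10015581680, p(137)=11097645016, p(138)=12292341831, p(139)=13610949895, p(140)=15065878135, p(141)=16670689208, p(142)=18440293320, p(143)=20390982757, p(144)=22540654445, p(145)=24908858009, p(146)=27517052599, p(147)=30388671978, p(148)=33549419497, p(149)=37027355200, p(150)=40853235313, p(151)=45060624582, p(152)=49686288421, p(153)=54770336324, p(154)=60356673280, p(155)=66493182097, p(156)=73232243759, p(157)=80630964769.
Final step: p(158) = p(157) + p(156) - p(153) - p(151) + p(146) + p(143) - p(136) - p(132) + p(123) + p(118) - p(107) - p(101) + p(88) + p(81) - p(66) - p(58) + p(41) + p(32) - p(13) - p(3)
= 80630964769 + 73232243759 - 54770336324 - 45060624582 + 27517052599 + 20390982757 - 10015581680 - 6620830889 + 2552338241 + 1482074143 - 431149389 - 214481126 + 44108109 + 18004327 - 2323520 - 715220 + 44583 + 8349 - 101 - 3
= 88751778802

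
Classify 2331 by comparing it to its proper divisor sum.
deficient

Proper divisors of 2331: sum = 1 + 3 + 7 + 9 + 21 + 37 + 63 + 111 + 259 + 333 + 777 = 1621
Since 1621 < 2331, 2331 is deficient.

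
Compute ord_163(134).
81

163 is prime, so ord(134) divides φ(163) = 162.
Divisors of 162: 1, 2, 3, 6, 9, 18, 27, 54, 81, 162.
Repeated squaring: 134^1 ≡ 134, 134^2 ≡ 26, 134^4 ≡ 24, 134^8 ≡ 87, 134^16 ≡ 71, 134^32 ≡ 151, 134^64 ≡ 144, 134^128 ≡ 35 (mod 163).
Test 134^d mod 163 for each divisor d in increasing order:
134^1 ≡ 134
134^2 ≡ 26
134^3 = 134^2·134^1 ≡ 61
134^6 = 134^4·134^2 ≡ 135
134^9 = 134^8·134^1 ≡ 85
134^18 = 134^16·134^2 ≡ 53
134^27 = 134^16·134^8·134^2·134^1 ≡ 104
134^54 = 134^32·134^16·134^4·134^2 ≡ 58
134^81 = 134^64·134^16·134^1 ≡ 1  ← first divisor giving 1
The order is 81.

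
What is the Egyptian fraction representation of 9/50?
1/6 + 1/75

Greedy algorithm:
9/50: ceiling(50/9) = 6, use 1/6
1/75: ceiling(75/1) = 75, use 1/75
Result: 9/50 = 1/6 + 1/75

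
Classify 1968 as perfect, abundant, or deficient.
abundant

Proper divisors of 1968: sum = 1 + 2 + 3 + 4 + 6 + 8 + 12 + 16 + ... + 328 + 492 + 656 + 984 (19 divisors) = 3240
Since 3240 > 1968, 1968 is abundant.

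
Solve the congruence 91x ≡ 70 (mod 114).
x ≡ 106 (mod 114)

gcd(91, 114) = 1, which divides 70, so solutions exist.
Find 91^(-1) mod 114 by the extended Euclidean algorithm:
114 = 1 × 91 + 23  ⟹  23 = (1)·114 + (-1)·91
91 = 3 × 23 + 22  ⟹  22 = (-3)·114 + (4)·91
23 = 1 × 22 + 1  ⟹  1 = (4)·114 + (-5)·91
So (-5)·91 ≡ 1 (mod 114), i.e. 91^(-1) ≡ -5 ≡ 109 (mod 114).
x ≡ 109 × 70 = 7630 ≡ 106 (mod 114).
Check: 91 × 106 = 9646 ≡ 70 (mod 114).
Unique solution: x ≡ 106 (mod 114)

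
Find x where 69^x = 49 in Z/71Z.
12

Baby-step giant-step with step n = ⌈√71⌉ = 9.
Baby steps 69^j mod 71 (j:value) for j=0..8: 0:1, 1:69, 2:4, 3:63, 4:16, 5:39, 6:64, 7:14, 8:43.
Giant-step multiplier: 69^(-9) ≡ 69^(70-9) = 69^61 ≡ 52 (mod 71).
Giant steps γ_i = 49·52^i mod 71: γ_0=49, γ_1=63 (in table at j=3).
x = i·n + j = 1·9 + 3 = 12.
Check: 69^12 ≡ 49 (mod 71).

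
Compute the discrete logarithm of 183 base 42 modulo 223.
74

Baby-step giant-step with step n = ⌈√223⌉ = 15.
Baby steps 42^j mod 223 (j:value) for j=0..14: 0:1, 1:42, 2:203, 3:52, 4:177, 5:75, 6:28, 7:61, 8:109, 9:118, 10:50, 11:93, 12:115, 13:147, 14:153.
Giant-step multiplier: 42^(-15) ≡ 42^(222-15) = 42^207 ≡ 87 (mod 223).
Giant steps γ_i = 183·87^i mod 223: γ_0=183, γ_1=88, γ_2=74, γ_3=194, γ_4=153 (in table at j=14).
x = i·n + j = 4·15 + 14 = 74.
Check: 42^74 ≡ 183 (mod 223).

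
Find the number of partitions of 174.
397125074750

p(n) counts ways to write n as a sum of positive integers (order ignored).
Euler's pentagonal recurrence: p(k) = p(k-1) + p(k-2) - p(k-5) - p(k-7) + p(k-12) + p(k-15) - ... (offsets j(3j∓1)/2, signs ++--, p(0)=1, p(<0)=0).
DP table for k = 0..173: p(0)=1, p(1)=1, p(2)=2, p(3)=3, p(4)=5, p(5)=7, p(6)=11, p(7)=15, p(8)=22, p(9)=30, p(10)=42, p(11)=56, p(12)=77, p(13)=101, p(14)=135, p(15)=176, p(16)=231, p(17)=297, p(18)=385, p(19)=490, p(20)=627, p(21)=792, p(22)=1002, p(23)=1255, p(24)=1575, p(25)=1958, p(26)=2436, p(27)=3010, p(28)=3718, p(29)=4565, p(30)=5604, p(31)=6842, p(32)=8349, p(33)=10143, p(34)=12310, p(35)=14883, p(36)=17977, p(37)=21637, p(38)=26015, p(39)=31185, p(40)=37338, p(41)=44583, p(42)=53174, p(43)=63261, p(44)=75175, p(45)=89134, p(46)=105558, p(47)=124754, p(48)=147273, p(49)=173525, p(50)=204226, p(51)=239943, p(52)=281589, p(53)=329931, p(54)=386155, p(55)=451276, p(56)=526823, p(57)=614154, p(58)=715220, p(59)=831820, p(60)=966467, p(61)=1121505, p(62)=1300156, p(63)=1505499, p(64)=1741630, p(65)=2012558, p(66)=2323520, p(67)=2679689, p(68)=3087735, p(69)=3554345, p(70)=4087968, p(71)=4697205, p(72)=5392783, p(73)=6185689, p(74)=7089500, p(75)=8118264, p(76)=9289091, p(77)=10619863, p(78)=12132164, p(79)=13848650, p(80)=15796476, p(81)=18004327, p(82)=20506255, p(83)=23338469, p(84)=26543660, p(85)=30167357, p(86)=34262962, p(87)=38887673, p(88)=44108109, p(89)=49995925, p(90)=56634173, p(91)=64112359, p(92)=72533807, p(93)=82010177, p(94)=92669720, p(95)=104651419, p(96)=118114304, p(97)=133230930, p(98)=150198136, p(99)=169229875, p(100)=190569292, p(101)=214481126, p(102)=241265379, p(103)=271248950, p(104)=304801365, p(105)=342325709, p(106)=384276336, p(107)=431149389, p(108)=483502844, p(109)=541946240, p(110)=607163746, p(111)=679903203, p(112)=761002156, p(113)=851376628, p(114)=952050665, p(115)=1064144451, p(116)=1188908248, p(117)=1327710076, p(118)=1482074143, p(119)=1653668665, p(120)=1844349560, p(121)=2056148051, p(122)=2291320912, p(123)=2552338241, p(124)=2841940500, p(125)=3163127352, p(126)=3519222692, p(127)=3913864295, p(128)=4351078600, p(129)=4835271870, p(130)=5371315400, p(131)=5964539504, p(132)=6620830889, p(133)=7346629512, p(134)=8149040695, p(135)=9035836076, p(136)=10015581680, p(137)=11097645016, p(138)=12292341831, p(139)=13610949895, p(140)=15065878135, p(141)=16670689208, p(142)=18440293320, p(143)=20390982757, p(144)=22540654445, p(145)=24908858009, p(146)=27517052599, p(147)=30388671978, p(148)=33549419497, p(149)=37027355200, p(150)=40853235313, p(151)=45060624582, p(152)=49686288421, p(153)=54770336324, p(154)=60356673280, p(155)=66493182097, p(156)=73232243759, p(157)=80630964769, p(158)=88751778802, p(159)=97662728555, p(160)=107438159466, p(161)=118159068427, p(162)=129913904637, p(163)=142798995930, p(164)=156919475295, p(165)=172389800255, p(166)=189334822579, p(167)=207890420102, p(168)=228204732751, p(169)=250438925115, p(170)=274768617130, p(171)=301384802048, p(172)=330495499613, p(173)=362326859895.
Final step: p(174) = p(173) + p(172) - p(169) - p(167) + p(162) + p(159) - p(152) - p(148) + p(139) + p(134) - p(123) - p(117) + p(104) + p(97) - p(82) - p(74) + p(57) + p(48) - p(29) - p(19)
= 362326859895 + 330495499613 - 250438925115 - 207890420102 + 129913904637 + 97662728555 - 49686288421 - 33549419497 + 13610949895 + 8149040695 - 2552338241 - 1327710076 + 304801365 + 133230930 - 20506255 - 7089500 + 614154 + 147273 - 4565 - 490
= 397125074750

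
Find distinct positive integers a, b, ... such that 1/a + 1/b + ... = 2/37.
1/19 + 1/703

Greedy algorithm:
2/37: ceiling(37/2) = 19, use 1/19
1/703: ceiling(703/1) = 703, use 1/703
Result: 2/37 = 1/19 + 1/703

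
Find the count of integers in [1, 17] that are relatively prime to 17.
16

17 = 17
φ(n) = n × ∏(1 - 1/p) for each prime p dividing n
φ(17) = 17 × (1 - 1/17) = 16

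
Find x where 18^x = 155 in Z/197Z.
134

Baby-step giant-step with step n = ⌈√197⌉ = 15.
Baby steps 18^j mod 197 (j:value) for j=0..14: 0:1, 1:18, 2:127, 3:119, 4:172, 5:141, 6:174, 7:177, 8:34, 9:21, 10:181, 11:106, 12:135, 13:66, 14:6.
Giant-step multiplier: 18^(-15) ≡ 18^(196-15) = 18^181 ≡ 166 (mod 197).
Giant steps γ_i = 155·166^i mod 197: γ_0=155, γ_1=120, γ_2=23, γ_3=75, γ_4=39, γ_5=170, γ_6=49, γ_7=57, γ_8=6 (in table at j=14).
x = i·n + j = 8·15 + 14 = 134.
Check: 18^134 ≡ 155 (mod 197).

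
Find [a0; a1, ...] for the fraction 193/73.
[2; 1, 1, 1, 4, 5]

Euclidean algorithm steps:
193 = 2 × 73 + 47
73 = 1 × 47 + 26
47 = 1 × 26 + 21
26 = 1 × 21 + 5
21 = 4 × 5 + 1
5 = 5 × 1 + 0
Continued fraction: [2; 1, 1, 1, 4, 5]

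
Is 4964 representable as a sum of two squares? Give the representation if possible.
8² + 70² (a=8, b=70)

Factorization: 4964 = 2^2 × 17 × 73
By Fermat: n is sum of two squares iff every prime p ≡ 3 (mod 4) appears to even power.
All primes ≡ 3 (mod 4) appear to even power.
Search a = 0, 1, 2, … for 4964 - a² a perfect square: first hit at a = 8: 4964 - 64 = 4900 = 70².
4964 = 8² + 70² = 64 + 4900 ✓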